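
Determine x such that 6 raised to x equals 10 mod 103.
3

Baby-step giant-step with step n = ⌈√103⌉ = 11.
Baby steps 6^j mod 103 (j:value) for j=0..10: 0:1, 1:6, 2:36, 3:10, 4:60, 5:51, 6:100, 7:85, 8:98, 9:73, 10:26.
h = 10 is already in the table at j=3, so x = 3.
Check: 6^3 ≡ 10 (mod 103).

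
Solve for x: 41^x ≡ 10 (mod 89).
46

Baby-step giant-step with step n = ⌈√89⌉ = 10.
Baby steps 41^j mod 89 (j:value) for j=0..9: 0:1, 1:41, 2:79, 3:35, 4:11, 5:6, 6:68, 7:29, 8:32, 9:66.
Giant-step multiplier: 41^(-10) ≡ 41^(88-10) = 41^78 ≡ 47 (mod 89).
Giant steps γ_i = 10·47^i mod 89: γ_0=10, γ_1=25, γ_2=18, γ_3=45, γ_4=68 (in table at j=6).
x = i·n + j = 4·10 + 6 = 46.
Check: 41^46 ≡ 10 (mod 89).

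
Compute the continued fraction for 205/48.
[4; 3, 1, 2, 4]

Euclidean algorithm steps:
205 = 4 × 48 + 13
48 = 3 × 13 + 9
13 = 1 × 9 + 4
9 = 2 × 4 + 1
4 = 4 × 1 + 0
Continued fraction: [4; 3, 1, 2, 4]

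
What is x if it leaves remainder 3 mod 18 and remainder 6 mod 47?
147

Using Chinese Remainder Theorem:
M = 18 × 47 = 846
M1 = 47, M2 = 18
y1 = 47^(-1) mod 18 = 5
y2 = 18^(-1) mod 47 = 34
x = (3×47×5 + 6×18×34) mod 846 = 147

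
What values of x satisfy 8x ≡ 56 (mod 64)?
x ≡ 7 (mod 8)

gcd(8, 64) = 8, which divides 56, so solutions exist.
Divide through by 8: x ≡ 7 (mod 8).
The coefficient of x is now 1, so x ≡ 7 (mod 8).
Check: 8 × 7 = 56 ≡ 56 (mod 64).
x ≡ 7 (mod 8), giving 8 solutions mod 64.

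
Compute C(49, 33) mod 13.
9

Using Lucas' theorem:
Write n=49 and k=33 in base 13:
n in base 13: [3, 10]
k in base 13: [2, 7]
C(49,33) mod 13 = ∏ C(n_i, k_i) mod 13
Digit binomials (mod 13): C(3,2) = 3; C(10,7) = 120 ≡ 3
Product: 3 × 3 = 9 ≡ 9 (mod 13)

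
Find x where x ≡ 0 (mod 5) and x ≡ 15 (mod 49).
15

Using Chinese Remainder Theorem:
M = 5 × 49 = 245
M1 = 49, M2 = 5
y1 = 49^(-1) mod 5 = 4
y2 = 5^(-1) mod 49 = 10
x = (0×49×4 + 15×5×10) mod 245 = 15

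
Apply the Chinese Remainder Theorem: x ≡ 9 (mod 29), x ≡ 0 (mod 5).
125

Using Chinese Remainder Theorem:
M = 29 × 5 = 145
M1 = 5, M2 = 29
y1 = 5^(-1) mod 29 = 6
y2 = 29^(-1) mod 5 = 4
x = (9×5×6 + 0×29×4) mod 145 = 125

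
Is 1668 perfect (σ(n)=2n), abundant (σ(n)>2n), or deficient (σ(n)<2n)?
abundant

Proper divisors of 1668: sum = 1 + 2 + 3 + 4 + 6 + 12 + 139 + 278 + 417 + 556 + 834 = 2252
Since 2252 > 1668, 1668 is abundant.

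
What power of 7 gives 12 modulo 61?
32

Baby-step giant-step with step n = ⌈√61⌉ = 8.
Baby steps 7^j mod 61 (j:value) for j=0..7: 0:1, 1:7, 2:49, 3:38, 4:22, 5:32, 6:41, 7:43.
Giant-step multiplier: 7^(-8) ≡ 7^(60-8) = 7^52 ≡ 15 (mod 61).
Giant steps γ_i = 12·15^i mod 61: γ_0=12, γ_1=58, γ_2=16, γ_3=57, γ_4=1 (in table at j=0).
x = i·n + j = 4·8 + 0 = 32.
Check: 7^32 ≡ 12 (mod 61).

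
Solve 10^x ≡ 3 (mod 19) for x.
5

Baby-step giant-step with step n = ⌈√19⌉ = 5.
Baby steps 10^j mod 19 (j:value) for j=0..4: 0:1, 1:10, 2:5, 3:12, 4:6.
Giant-step multiplier: 10^(-5) ≡ 10^(18-5) = 10^13 ≡ 13 (mod 19).
Giant steps γ_i = 3·13^i mod 19: γ_0=3, γ_1=1 (in table at j=0).
x = i·n + j = 1·5 + 0 = 5.
Check: 10^5 ≡ 3 (mod 19).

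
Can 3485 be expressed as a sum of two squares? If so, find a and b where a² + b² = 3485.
2² + 59² (a=2, b=59)

Factorization: 3485 = 5 × 17 × 41
By Fermat: n is sum of two squares iff every prime p ≡ 3 (mod 4) appears to even power.
All primes ≡ 3 (mod 4) appear to even power.
Search a = 0, 1, 2, … for 3485 - a² a perfect square: first hit at a = 2: 3485 - 4 = 3481 = 59².
3485 = 2² + 59² = 4 + 3481 ✓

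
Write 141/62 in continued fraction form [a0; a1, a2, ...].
[2; 3, 1, 1, 1, 5]

Euclidean algorithm steps:
141 = 2 × 62 + 17
62 = 3 × 17 + 11
17 = 1 × 11 + 6
11 = 1 × 6 + 5
6 = 1 × 5 + 1
5 = 5 × 1 + 0
Continued fraction: [2; 3, 1, 1, 1, 5]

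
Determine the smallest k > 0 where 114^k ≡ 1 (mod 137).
136

137 is prime, so ord(114) divides φ(137) = 136.
Divisors of 136: 1, 2, 4, 8, 17, 34, 68, 136.
Repeated squaring: 114^1 ≡ 114, 114^2 ≡ 118, 114^4 ≡ 87, 114^8 ≡ 34, 114^16 ≡ 60, 114^32 ≡ 38, 114^64 ≡ 74, 114^128 ≡ 133 (mod 137).
Test 114^d mod 137 for each divisor d in increasing order:
114^1 ≡ 114
114^2 ≡ 118
114^4 ≡ 87
114^8 ≡ 34
114^17 = 114^16·114^1 ≡ 127
114^34 = 114^32·114^2 ≡ 100
114^68 = 114^64·114^4 ≡ 136
114^136 = 114^128·114^8 ≡ 1  ← first divisor giving 1
The order is 136.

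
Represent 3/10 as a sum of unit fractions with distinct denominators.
1/4 + 1/20

Greedy algorithm:
3/10: ceiling(10/3) = 4, use 1/4
1/20: ceiling(20/1) = 20, use 1/20
Result: 3/10 = 1/4 + 1/20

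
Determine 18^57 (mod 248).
8

Repeated squaring. Binary of 57 = 111001.
18^1 ≡ 18 (mod 248); 18^2 ≡ 76 (mod 248); 18^4 ≡ 72 (mod 248); 18^8 ≡ 224 (mod 248); 18^16 ≡ 80 (mod 248); 18^32 ≡ 200 (mod 248)
18^57 = 18^1 × 18^8 × 18^16 × 18^32 ≡ 8 (mod 248)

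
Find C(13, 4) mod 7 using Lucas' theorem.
1

Using Lucas' theorem:
Write n=13 and k=4 in base 7:
n in base 7: [1, 6]
k in base 7: [0, 4]
C(13,4) mod 7 = ∏ C(n_i, k_i) mod 7
Digit binomials (mod 7): C(1,0) = 1; C(6,4) = 15 ≡ 1
Product: 1 × 1 = 1 ≡ 1 (mod 7)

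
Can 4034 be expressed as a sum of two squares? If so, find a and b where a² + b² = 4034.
35² + 53² (a=35, b=53)

Factorization: 4034 = 2 × 2017
By Fermat: n is sum of two squares iff every prime p ≡ 3 (mod 4) appears to even power.
All primes ≡ 3 (mod 4) appear to even power.
Search a = 0, 1, 2, … for 4034 - a² a perfect square: first hit at a = 35: 4034 - 1225 = 2809 = 53².
4034 = 35² + 53² = 1225 + 2809 ✓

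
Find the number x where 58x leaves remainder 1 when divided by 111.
67

gcd(58, 111) = 1, so the inverse exists.
Extended Euclidean algorithm on (111, 58):
111 = 1 × 58 + 53  ⟹  53 = (1)·111 + (-1)·58
58 = 1 × 53 + 5  ⟹  5 = (-1)·111 + (2)·58
53 = 10 × 5 + 3  ⟹  3 = (11)·111 + (-21)·58
5 = 1 × 3 + 2  ⟹  2 = (-12)·111 + (23)·58
3 = 1 × 2 + 1  ⟹  1 = (23)·111 + (-44)·58
So (-44)·58 ≡ 1 (mod 111), i.e. 58^(-1) ≡ -44 ≡ 67 (mod 111).
Check: 58 × 67 = 3886 ≡ 1 (mod 111)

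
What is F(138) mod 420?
244

Matrix identity: Q^n = [[F_(n+1), F_n], [F_n, F_(n-1)]] with Q = [[1,1],[1,0]].
n = 138 = 10001010₂. Square-and-multiply, entries mod 420:
Q^1 = [[1,1],[1,0]]
Q^2 = (Q^1)² = [[2,1],[1,1]]
Q^4 = (Q^2)² = [[5,3],[3,2]]
Q^8 = (Q^4)² = [[34,21],[21,13]]
Q^17 = (Q^8)²·Q = [[64,337],[337,147]]
Q^34 = (Q^17)² = [[65,127],[127,358]]
Q^69 = (Q^34)²·Q = [[155,194],[194,381]]
Q^138 = (Q^69)² = [[341,244],[244,97]]
F_138 mod 420 = Q^138[0][1] = 244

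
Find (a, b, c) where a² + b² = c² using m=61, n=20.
(3321, 2440, 4121)

Euclid's formula: a = m² - n², b = 2mn, c = m² + n²
m = 61, n = 20
a = 61² - 20² = 3721 - 400 = 3321
b = 2 × 61 × 20 = 2440
c = 61² + 20² = 3721 + 400 = 4121
Verification: 3321² + 2440² = 11029041 + 5953600 = 16982641 = 4121² ✓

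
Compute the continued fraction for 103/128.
[0; 1, 4, 8, 3]

Euclidean algorithm steps:
103 = 0 × 128 + 103
128 = 1 × 103 + 25
103 = 4 × 25 + 3
25 = 8 × 3 + 1
3 = 3 × 1 + 0
Continued fraction: [0; 1, 4, 8, 3]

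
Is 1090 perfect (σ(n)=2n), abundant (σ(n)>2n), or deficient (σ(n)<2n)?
deficient

Proper divisors of 1090: sum = 1 + 2 + 5 + 10 + 109 + 218 + 545 = 890
Since 890 < 1090, 1090 is deficient.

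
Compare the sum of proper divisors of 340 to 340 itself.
abundant

Proper divisors of 340: sum = 1 + 2 + 4 + 5 + 10 + 17 + 20 + 34 + 68 + 85 + 170 = 416
Since 416 > 340, 340 is abundant.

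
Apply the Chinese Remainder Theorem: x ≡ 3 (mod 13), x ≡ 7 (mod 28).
315

Using Chinese Remainder Theorem:
M = 13 × 28 = 364
M1 = 28, M2 = 13
y1 = 28^(-1) mod 13 = 7
y2 = 13^(-1) mod 28 = 13
x = (3×28×7 + 7×13×13) mod 364 = 315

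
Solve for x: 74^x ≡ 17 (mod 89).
10

Baby-step giant-step with step n = ⌈√89⌉ = 10.
Baby steps 74^j mod 89 (j:value) for j=0..9: 0:1, 1:74, 2:47, 3:7, 4:73, 5:62, 6:49, 7:66, 8:78, 9:76.
Giant-step multiplier: 74^(-10) ≡ 74^(88-10) = 74^78 ≡ 21 (mod 89).
Giant steps γ_i = 17·21^i mod 89: γ_0=17, γ_1=1 (in table at j=0).
x = i·n + j = 1·10 + 0 = 10.
Check: 74^10 ≡ 17 (mod 89).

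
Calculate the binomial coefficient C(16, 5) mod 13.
0

Using Lucas' theorem:
Write n=16 and k=5 in base 13:
n in base 13: [1, 3]
k in base 13: [0, 5]
C(16,5) mod 13 = ∏ C(n_i, k_i) mod 13
Digit binomials (mod 13): C(1,0) = 1; C(3,5) = 0 (k_i > n_i)
Product: 1 × 0 = 0 ≡ 0 (mod 13)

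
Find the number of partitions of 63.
1505499

p(n) counts ways to write n as a sum of positive integers (order ignored).
Euler's pentagonal recurrence: p(k) = p(k-1) + p(k-2) - p(k-5) - p(k-7) + p(k-12) + p(k-15) - ... (offsets j(3j∓1)/2, signs ++--, p(0)=1, p(<0)=0).
DP table for k = 0..62: p(0)=1, p(1)=1, p(2)=2, p(3)=3, p(4)=5, p(5)=7, p(6)=11, p(7)=15, p(8)=22, p(9)=30, p(10)=42, p(11)=56, p(12)=77, p(13)=101, p(14)=135, p(15)=176, p(16)=231, p(17)=297, p(18)=385, p(19)=490, p(20)=627, p(21)=792, p(22)=1002, p(23)=1255, p(24)=1575, p(25)=1958, p(26)=2436, p(27)=3010, p(28)=3718, p(29)=4565, p(30)=5604, p(31)=6842, p(32)=8349, p(33)=10143, p(34)=12310, p(35)=14883, p(36)=17977, p(37)=21637, p(38)=26015, p(39)=31185, p(40)=37338, p(41)=44583, p(42)=53174, p(43)=63261, p(44)=75175, p(45)=89134, p(46)=105558, p(47)=124754, p(48)=147273, p(49)=173525, p(50)=204226, p(51)=239943, p(52)=281589, p(53)=329931, p(54)=386155, p(55)=451276, p(56)=526823, p(57)=614154, p(58)=715220, p(59)=831820, p(60)=966467, p(61)=1121505, p(62)=1300156.
Final step: p(63) = p(62) + p(61) - p(58) - p(56) + p(51) + p(48) - p(41) - p(37) + p(28) + p(23) - p(12) - p(6)
= 1300156 + 1121505 - 715220 - 526823 + 239943 + 147273 - 44583 - 21637 + 3718 + 1255 - 77 - 11
= 1505499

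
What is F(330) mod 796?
0

Matrix identity: Q^n = [[F_(n+1), F_n], [F_n, F_(n-1)]] with Q = [[1,1],[1,0]].
n = 330 = 101001010₂. Square-and-multiply, entries mod 796:
Q^1 = [[1,1],[1,0]]
Q^2 = (Q^1)² = [[2,1],[1,1]]
Q^5 = (Q^2)²·Q = [[8,5],[5,3]]
Q^10 = (Q^5)² = [[89,55],[55,34]]
Q^20 = (Q^10)² = [[598,397],[397,201]]
Q^41 = (Q^20)²·Q = [[596,201],[201,395]]
Q^82 = (Q^41)² = [[5,191],[191,610]]
Q^165 = (Q^82)²·Q = [[343,686],[686,453]]
Q^330 = (Q^165)² = [[1,0],[0,1]]
F_330 mod 796 = Q^330[0][1] = 0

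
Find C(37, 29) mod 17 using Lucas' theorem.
0

Using Lucas' theorem:
Write n=37 and k=29 in base 17:
n in base 17: [2, 3]
k in base 17: [1, 12]
C(37,29) mod 17 = ∏ C(n_i, k_i) mod 17
Digit binomials (mod 17): C(2,1) = 2; C(3,12) = 0 (k_i > n_i)
Product: 2 × 0 = 0 ≡ 0 (mod 17)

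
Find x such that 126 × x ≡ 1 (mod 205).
96

gcd(126, 205) = 1, so the inverse exists.
Extended Euclidean algorithm on (205, 126):
205 = 1 × 126 + 79  ⟹  79 = (1)·205 + (-1)·126
126 = 1 × 79 + 47  ⟹  47 = (-1)·205 + (2)·126
79 = 1 × 47 + 32  ⟹  32 = (2)·205 + (-3)·126
47 = 1 × 32 + 15  ⟹  15 = (-3)·205 + (5)·126
32 = 2 × 15 + 2  ⟹  2 = (8)·205 + (-13)·126
15 = 7 × 2 + 1  ⟹  1 = (-59)·205 + (96)·126
So (96)·126 ≡ 1 (mod 205), i.e. 126^(-1) ≡ 96 (mod 205).
Check: 126 × 96 = 12096 ≡ 1 (mod 205)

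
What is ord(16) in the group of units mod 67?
33

67 is prime, so ord(16) divides φ(67) = 66.
Divisors of 66: 1, 2, 3, 6, 11, 22, 33, 66.
Repeated squaring: 16^1 ≡ 16, 16^2 ≡ 55, 16^4 ≡ 10, 16^8 ≡ 33, 16^16 ≡ 17, 16^32 ≡ 21, 16^64 ≡ 39 (mod 67).
Test 16^d mod 67 for each divisor d in increasing order:
16^1 ≡ 16
16^2 ≡ 55
16^3 = 16^2·16^1 ≡ 9
16^6 = 16^4·16^2 ≡ 14
16^11 = 16^8·16^2·16^1 ≡ 29
16^22 = 16^16·16^4·16^2 ≡ 37
16^33 = 16^32·16^1 ≡ 1  ← first divisor giving 1
The order is 33.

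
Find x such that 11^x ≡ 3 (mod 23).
14

Baby-step giant-step with step n = ⌈√23⌉ = 5.
Baby steps 11^j mod 23 (j:value) for j=0..4: 0:1, 1:11, 2:6, 3:20, 4:13.
Giant-step multiplier: 11^(-5) ≡ 11^(22-5) = 11^17 ≡ 14 (mod 23).
Giant steps γ_i = 3·14^i mod 23: γ_0=3, γ_1=19, γ_2=13 (in table at j=4).
x = i·n + j = 2·5 + 4 = 14.
Check: 11^14 ≡ 3 (mod 23).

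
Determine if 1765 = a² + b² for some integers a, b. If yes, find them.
1² + 42² (a=1, b=42)

Factorization: 1765 = 5 × 353
By Fermat: n is sum of two squares iff every prime p ≡ 3 (mod 4) appears to even power.
All primes ≡ 3 (mod 4) appear to even power.
Search a = 0, 1, 2, … for 1765 - a² a perfect square: first hit at a = 1: 1765 - 1 = 1764 = 42².
1765 = 1² + 42² = 1 + 1764 ✓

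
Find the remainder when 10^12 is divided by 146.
72

Repeated squaring. Binary of 12 = 1100.
10^1 ≡ 10 (mod 146); 10^2 ≡ 100 (mod 146); 10^4 ≡ 72 (mod 146); 10^8 ≡ 74 (mod 146)
10^12 = 10^4 × 10^8 ≡ 72 (mod 146)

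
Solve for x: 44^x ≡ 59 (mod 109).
43

Baby-step giant-step with step n = ⌈√109⌉ = 11.
Baby steps 44^j mod 109 (j:value) for j=0..10: 0:1, 1:44, 2:83, 3:55, 4:22, 5:96, 6:82, 7:11, 8:48, 9:41, 10:60.
Giant-step multiplier: 44^(-11) ≡ 44^(108-11) = 44^97 ≡ 50 (mod 109).
Giant steps γ_i = 59·50^i mod 109: γ_0=59, γ_1=7, γ_2=23, γ_3=60 (in table at j=10).
x = i·n + j = 3·11 + 10 = 43.
Check: 44^43 ≡ 59 (mod 109).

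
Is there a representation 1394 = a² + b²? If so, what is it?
5² + 37² (a=5, b=37)

Factorization: 1394 = 2 × 17 × 41
By Fermat: n is sum of two squares iff every prime p ≡ 3 (mod 4) appears to even power.
All primes ≡ 3 (mod 4) appear to even power.
Search a = 0, 1, 2, … for 1394 - a² a perfect square: first hit at a = 5: 1394 - 25 = 1369 = 37².
1394 = 5² + 37² = 25 + 1369 ✓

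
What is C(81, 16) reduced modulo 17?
0

Using Lucas' theorem:
Write n=81 and k=16 in base 17:
n in base 17: [4, 13]
k in base 17: [0, 16]
C(81,16) mod 17 = ∏ C(n_i, k_i) mod 17
Digit binomials (mod 17): C(4,0) = 1; C(13,16) = 0 (k_i > n_i)
Product: 1 × 0 = 0 ≡ 0 (mod 17)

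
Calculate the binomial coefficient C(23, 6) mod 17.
1

Using Lucas' theorem:
Write n=23 and k=6 in base 17:
n in base 17: [1, 6]
k in base 17: [0, 6]
C(23,6) mod 17 = ∏ C(n_i, k_i) mod 17
Digit binomials (mod 17): C(1,0) = 1; C(6,6) = 1
Product: 1 × 1 = 1 ≡ 1 (mod 17)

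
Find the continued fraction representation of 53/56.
[0; 1, 17, 1, 2]

Euclidean algorithm steps:
53 = 0 × 56 + 53
56 = 1 × 53 + 3
53 = 17 × 3 + 2
3 = 1 × 2 + 1
2 = 2 × 1 + 0
Continued fraction: [0; 1, 17, 1, 2]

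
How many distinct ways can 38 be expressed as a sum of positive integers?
26015

p(n) counts ways to write n as a sum of positive integers (order ignored).
Euler's pentagonal recurrence: p(k) = p(k-1) + p(k-2) - p(k-5) - p(k-7) + p(k-12) + p(k-15) - ... (offsets j(3j∓1)/2, signs ++--, p(0)=1, p(<0)=0).
DP table for k = 0..37: p(0)=1, p(1)=1, p(2)=2, p(3)=3, p(4)=5, p(5)=7, p(6)=11, p(7)=15, p(8)=22, p(9)=30, p(10)=42, p(11)=56, p(12)=77, p(13)=101, p(14)=135, p(15)=176, p(16)=231, p(17)=297, p(18)=385, p(19)=490, p(20)=627, p(21)=792, p(22)=1002, p(23)=1255, p(24)=1575, p(25)=1958, p(26)=2436, p(27)=3010, p(28)=3718, p(29)=4565, p(30)=5604, p(31)=6842, p(32)=8349, p(33)=10143, p(34)=12310, p(35)=14883, p(36)=17977, p(37)=21637.
Final step: p(38) = p(37) + p(36) - p(33) - p(31) + p(26) + p(23) - p(16) - p(12) + p(3)
= 21637 + 17977 - 10143 - 6842 + 2436 + 1255 - 231 - 77 + 3
= 26015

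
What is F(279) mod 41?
1

Matrix identity: Q^n = [[F_(n+1), F_n], [F_n, F_(n-1)]] with Q = [[1,1],[1,0]].
n = 279 = 100010111₂. Square-and-multiply, entries mod 41:
Q^1 = [[1,1],[1,0]]
Q^2 = (Q^1)² = [[2,1],[1,1]]
Q^4 = (Q^2)² = [[5,3],[3,2]]
Q^8 = (Q^4)² = [[34,21],[21,13]]
Q^17 = (Q^8)²·Q = [[1,39],[39,3]]
Q^34 = (Q^17)² = [[5,33],[33,13]]
Q^69 = (Q^34)²·Q = [[27,7],[7,20]]
Q^139 = (Q^69)²·Q = [[0,40],[40,1]]
Q^279 = (Q^139)²·Q = [[0,1],[1,40]]
F_279 mod 41 = Q^279[0][1] = 1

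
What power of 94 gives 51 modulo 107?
79

Baby-step giant-step with step n = ⌈√107⌉ = 11.
Baby steps 94^j mod 107 (j:value) for j=0..10: 0:1, 1:94, 2:62, 3:50, 4:99, 5:104, 6:39, 7:28, 8:64, 9:24, 10:9.
Giant-step multiplier: 94^(-11) ≡ 94^(106-11) = 94^95 ≡ 32 (mod 107).
Giant steps γ_i = 51·32^i mod 107: γ_0=51, γ_1=27, γ_2=8, γ_3=42, γ_4=60, γ_5=101, γ_6=22, γ_7=62 (in table at j=2).
x = i·n + j = 7·11 + 2 = 79.
Check: 94^79 ≡ 51 (mod 107).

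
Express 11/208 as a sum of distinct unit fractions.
1/19 + 1/3952

Greedy algorithm:
11/208: ceiling(208/11) = 19, use 1/19
1/3952: ceiling(3952/1) = 3952, use 1/3952
Result: 11/208 = 1/19 + 1/3952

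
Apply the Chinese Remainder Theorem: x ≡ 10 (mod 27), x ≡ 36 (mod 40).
1036

Using Chinese Remainder Theorem:
M = 27 × 40 = 1080
M1 = 40, M2 = 27
y1 = 40^(-1) mod 27 = 25
y2 = 27^(-1) mod 40 = 3
x = (10×40×25 + 36×27×3) mod 1080 = 1036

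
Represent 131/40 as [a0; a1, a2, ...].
[3; 3, 1, 1, 1, 3]

Euclidean algorithm steps:
131 = 3 × 40 + 11
40 = 3 × 11 + 7
11 = 1 × 7 + 4
7 = 1 × 4 + 3
4 = 1 × 3 + 1
3 = 3 × 1 + 0
Continued fraction: [3; 3, 1, 1, 1, 3]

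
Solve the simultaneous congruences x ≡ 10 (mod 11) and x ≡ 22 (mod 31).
208

Using Chinese Remainder Theorem:
M = 11 × 31 = 341
M1 = 31, M2 = 11
y1 = 31^(-1) mod 11 = 5
y2 = 11^(-1) mod 31 = 17
x = (10×31×5 + 22×11×17) mod 341 = 208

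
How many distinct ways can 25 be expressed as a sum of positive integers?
1958

p(n) counts ways to write n as a sum of positive integers (order ignored).
Euler's pentagonal recurrence: p(k) = p(k-1) + p(k-2) - p(k-5) - p(k-7) + p(k-12) + p(k-15) - ... (offsets j(3j∓1)/2, signs ++--, p(0)=1, p(<0)=0).
DP table for k = 0..24: p(0)=1, p(1)=1, p(2)=2, p(3)=3, p(4)=5, p(5)=7, p(6)=11, p(7)=15, p(8)=22, p(9)=30, p(10)=42, p(11)=56, p(12)=77, p(13)=101, p(14)=135, p(15)=176, p(16)=231, p(17)=297, p(18)=385, p(19)=490, p(20)=627, p(21)=792, p(22)=1002, p(23)=1255, p(24)=1575.
Final step: p(25) = p(24) + p(23) - p(20) - p(18) + p(13) + p(10) - p(3)
= 1575 + 1255 - 627 - 385 + 101 + 42 - 3
= 1958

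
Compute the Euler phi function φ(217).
180

217 = 7 × 31
φ(n) = n × ∏(1 - 1/p) for each prime p dividing n
φ(217) = 217 × (1 - 1/7) × (1 - 1/31) = 180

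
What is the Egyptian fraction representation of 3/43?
1/15 + 1/323 + 1/208335

Greedy algorithm:
3/43: ceiling(43/3) = 15, use 1/15
2/645: ceiling(645/2) = 323, use 1/323
1/208335: ceiling(208335/1) = 208335, use 1/208335
Result: 3/43 = 1/15 + 1/323 + 1/208335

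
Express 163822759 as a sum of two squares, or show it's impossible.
Not possible

Factorization: 163822759 = 61 × 139^3
By Fermat: n is sum of two squares iff every prime p ≡ 3 (mod 4) appears to even power.
Prime(s) ≡ 3 (mod 4) with odd exponent: [(139, 3)]
Therefore 163822759 cannot be expressed as a² + b².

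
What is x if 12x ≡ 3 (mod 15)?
x ≡ 4 (mod 5)

gcd(12, 15) = 3, which divides 3, so solutions exist.
Divide through by 3: 4x ≡ 1 (mod 5).
Find 4^(-1) mod 5 by the extended Euclidean algorithm:
5 = 1 × 4 + 1  ⟹  1 = (1)·5 + (-1)·4
So (-1)·4 ≡ 1 (mod 5), i.e. 4^(-1) ≡ -1 ≡ 4 (mod 5).
x ≡ 4 × 1 = 4 ≡ 4 (mod 5).
Check: 12 × 4 = 48 ≡ 3 (mod 15).
x ≡ 4 (mod 5), giving 3 solutions mod 15.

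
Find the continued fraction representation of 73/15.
[4; 1, 6, 2]

Euclidean algorithm steps:
73 = 4 × 15 + 13
15 = 1 × 13 + 2
13 = 6 × 2 + 1
2 = 2 × 1 + 0
Continued fraction: [4; 1, 6, 2]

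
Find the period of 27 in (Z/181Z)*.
15

181 is prime, so ord(27) divides φ(181) = 180.
Divisors of 180: 1, 2, 3, 4, 5, 6, 9, 10, 12, 15, 18, 20, 30, 36, 45, 60, 90, 180.
Repeated squaring: 27^1 ≡ 27, 27^2 ≡ 5, 27^4 ≡ 25, 27^8 ≡ 82, 27^16 ≡ 27, 27^32 ≡ 5, 27^64 ≡ 25, 27^128 ≡ 82 (mod 181).
Test 27^d mod 181 for each divisor d in increasing order:
27^1 ≡ 27
27^2 ≡ 5
27^3 = 27^2·27^1 ≡ 135
27^4 ≡ 25
27^5 = 27^4·27^1 ≡ 132
27^6 = 27^4·27^2 ≡ 125
27^9 = 27^8·27^1 ≡ 42
27^10 = 27^8·27^2 ≡ 48
27^12 = 27^8·27^4 ≡ 59
27^15 = 27^8·27^4·27^2·27^1 ≡ 1  ← first divisor giving 1
The order is 15.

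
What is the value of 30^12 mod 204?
120

Repeated squaring. Binary of 12 = 1100.
30^1 ≡ 30 (mod 204); 30^2 ≡ 84 (mod 204); 30^4 ≡ 120 (mod 204); 30^8 ≡ 120 (mod 204)
30^12 = 30^4 × 30^8 ≡ 120 (mod 204)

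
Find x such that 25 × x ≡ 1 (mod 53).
17

gcd(25, 53) = 1, so the inverse exists.
Extended Euclidean algorithm on (53, 25):
53 = 2 × 25 + 3  ⟹  3 = (1)·53 + (-2)·25
25 = 8 × 3 + 1  ⟹  1 = (-8)·53 + (17)·25
So (17)·25 ≡ 1 (mod 53), i.e. 25^(-1) ≡ 17 (mod 53).
Check: 25 × 17 = 425 ≡ 1 (mod 53)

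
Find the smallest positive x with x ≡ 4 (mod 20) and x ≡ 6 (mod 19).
44

Using Chinese Remainder Theorem:
M = 20 × 19 = 380
M1 = 19, M2 = 20
y1 = 19^(-1) mod 20 = 19
y2 = 20^(-1) mod 19 = 1
x = (4×19×19 + 6×20×1) mod 380 = 44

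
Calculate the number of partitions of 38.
26015

p(n) counts ways to write n as a sum of positive integers (order ignored).
Euler's pentagonal recurrence: p(k) = p(k-1) + p(k-2) - p(k-5) - p(k-7) + p(k-12) + p(k-15) - ... (offsets j(3j∓1)/2, signs ++--, p(0)=1, p(<0)=0).
DP table for k = 0..37: p(0)=1, p(1)=1, p(2)=2, p(3)=3, p(4)=5, p(5)=7, p(6)=11, p(7)=15, p(8)=22, p(9)=30, p(10)=42, p(11)=56, p(12)=77, p(13)=101, p(14)=135, p(15)=176, p(16)=231, p(17)=297, p(18)=385, p(19)=490, p(20)=627, p(21)=792, p(22)=1002, p(23)=1255, p(24)=1575, p(25)=1958, p(26)=2436, p(27)=3010, p(28)=3718, p(29)=4565, p(30)=5604, p(31)=6842, p(32)=8349, p(33)=10143, p(34)=12310, p(35)=14883, p(36)=17977, p(37)=21637.
Final step: p(38) = p(37) + p(36) - p(33) - p(31) + p(26) + p(23) - p(16) - p(12) + p(3)
= 21637 + 17977 - 10143 - 6842 + 2436 + 1255 - 231 - 77 + 3
= 26015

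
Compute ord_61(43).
60

61 is prime, so ord(43) divides φ(61) = 60.
Divisors of 60: 1, 2, 3, 4, 5, 6, 10, 12, 15, 20, 30, 60.
Repeated squaring: 43^1 ≡ 43, 43^2 ≡ 19, 43^4 ≡ 56, 43^8 ≡ 25, 43^16 ≡ 15, 43^32 ≡ 42 (mod 61).
Test 43^d mod 61 for each divisor d in increasing order:
43^1 ≡ 43
43^2 ≡ 19
43^3 = 43^2·43^1 ≡ 24
43^4 ≡ 56
43^5 = 43^4·43^1 ≡ 29
43^6 = 43^4·43^2 ≡ 27
43^10 = 43^8·43^2 ≡ 48
43^12 = 43^8·43^4 ≡ 58
43^15 = 43^8·43^4·43^2·43^1 ≡ 50
43^20 = 43^16·43^4 ≡ 47
43^30 = 43^16·43^8·43^4·43^2 ≡ 60
43^60 = 43^32·43^16·43^8·43^4 ≡ 1  ← first divisor giving 1
The order is 60.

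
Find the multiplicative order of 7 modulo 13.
12

13 is prime, so ord(7) divides φ(13) = 12.
Divisors of 12: 1, 2, 3, 4, 6, 12.
Repeated squaring: 7^1 ≡ 7, 7^2 ≡ 10, 7^4 ≡ 9, 7^8 ≡ 3 (mod 13).
Test 7^d mod 13 for each divisor d in increasing order:
7^1 ≡ 7
7^2 ≡ 10
7^3 = 7^2·7^1 ≡ 5
7^4 ≡ 9
7^6 = 7^4·7^2 ≡ 12
7^12 = 7^8·7^4 ≡ 1  ← first divisor giving 1
The order is 12.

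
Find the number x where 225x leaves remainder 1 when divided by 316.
125

gcd(225, 316) = 1, so the inverse exists.
Extended Euclidean algorithm on (316, 225):
316 = 1 × 225 + 91  ⟹  91 = (1)·316 + (-1)·225
225 = 2 × 91 + 43  ⟹  43 = (-2)·316 + (3)·225
91 = 2 × 43 + 5  ⟹  5 = (5)·316 + (-7)·225
43 = 8 × 5 + 3  ⟹  3 = (-42)·316 + (59)·225
5 = 1 × 3 + 2  ⟹  2 = (47)·316 + (-66)·225
3 = 1 × 2 + 1  ⟹  1 = (-89)·316 + (125)·225
So (125)·225 ≡ 1 (mod 316), i.e. 225^(-1) ≡ 125 (mod 316).
Check: 225 × 125 = 28125 ≡ 1 (mod 316)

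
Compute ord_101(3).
100

101 is prime, so ord(3) divides φ(101) = 100.
Divisors of 100: 1, 2, 4, 5, 10, 20, 25, 50, 100.
Repeated squaring: 3^1 ≡ 3, 3^2 ≡ 9, 3^4 ≡ 81, 3^8 ≡ 97, 3^16 ≡ 16, 3^32 ≡ 54, 3^64 ≡ 88 (mod 101).
Test 3^d mod 101 for each divisor d in increasing order:
3^1 ≡ 3
3^2 ≡ 9
3^4 ≡ 81
3^5 = 3^4·3^1 ≡ 41
3^10 = 3^8·3^2 ≡ 65
3^20 = 3^16·3^4 ≡ 84
3^25 = 3^16·3^8·3^1 ≡ 10
3^50 = 3^32·3^16·3^2 ≡ 100
3^100 = 3^64·3^32·3^4 ≡ 1  ← first divisor giving 1
The order is 100.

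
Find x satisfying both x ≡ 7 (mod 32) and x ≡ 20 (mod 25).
295

Using Chinese Remainder Theorem:
M = 32 × 25 = 800
M1 = 25, M2 = 32
y1 = 25^(-1) mod 32 = 9
y2 = 32^(-1) mod 25 = 18
x = (7×25×9 + 20×32×18) mod 800 = 295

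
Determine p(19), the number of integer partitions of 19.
490

p(n) counts ways to write n as a sum of positive integers (order ignored).
Euler's pentagonal recurrence: p(k) = p(k-1) + p(k-2) - p(k-5) - p(k-7) + p(k-12) + p(k-15) - ... (offsets j(3j∓1)/2, signs ++--, p(0)=1, p(<0)=0).
DP table for k = 0..18: p(0)=1, p(1)=1, p(2)=2, p(3)=3, p(4)=5, p(5)=7, p(6)=11, p(7)=15, p(8)=22, p(9)=30, p(10)=42, p(11)=56, p(12)=77, p(13)=101, p(14)=135, p(15)=176, p(16)=231, p(17)=297, p(18)=385.
Final step: p(19) = p(18) + p(17) - p(14) - p(12) + p(7) + p(4)
= 385 + 297 - 135 - 77 + 15 + 5
= 490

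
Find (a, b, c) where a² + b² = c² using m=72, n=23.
(4655, 3312, 5713)

Euclid's formula: a = m² - n², b = 2mn, c = m² + n²
m = 72, n = 23
a = 72² - 23² = 5184 - 529 = 4655
b = 2 × 72 × 23 = 3312
c = 72² + 23² = 5184 + 529 = 5713
Verification: 4655² + 3312² = 21669025 + 10969344 = 32638369 = 5713² ✓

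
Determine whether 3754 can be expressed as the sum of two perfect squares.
27² + 55² (a=27, b=55)

Factorization: 3754 = 2 × 1877
By Fermat: n is sum of two squares iff every prime p ≡ 3 (mod 4) appears to even power.
All primes ≡ 3 (mod 4) appear to even power.
Search a = 0, 1, 2, … for 3754 - a² a perfect square: first hit at a = 27: 3754 - 729 = 3025 = 55².
3754 = 27² + 55² = 729 + 3025 ✓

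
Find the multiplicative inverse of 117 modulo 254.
165

gcd(117, 254) = 1, so the inverse exists.
Extended Euclidean algorithm on (254, 117):
254 = 2 × 117 + 20  ⟹  20 = (1)·254 + (-2)·117
117 = 5 × 20 + 17  ⟹  17 = (-5)·254 + (11)·117
20 = 1 × 17 + 3  ⟹  3 = (6)·254 + (-13)·117
17 = 5 × 3 + 2  ⟹  2 = (-35)·254 + (76)·117
3 = 1 × 2 + 1  ⟹  1 = (41)·254 + (-89)·117
So (-89)·117 ≡ 1 (mod 254), i.e. 117^(-1) ≡ -89 ≡ 165 (mod 254).
Check: 117 × 165 = 19305 ≡ 1 (mod 254)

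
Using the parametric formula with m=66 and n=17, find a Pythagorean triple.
(4067, 2244, 4645)

Euclid's formula: a = m² - n², b = 2mn, c = m² + n²
m = 66, n = 17
a = 66² - 17² = 4356 - 289 = 4067
b = 2 × 66 × 17 = 2244
c = 66² + 17² = 4356 + 289 = 4645
Verification: 4067² + 2244² = 16540489 + 5035536 = 21576025 = 4645² ✓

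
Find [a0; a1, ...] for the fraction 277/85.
[3; 3, 1, 6, 3]

Euclidean algorithm steps:
277 = 3 × 85 + 22
85 = 3 × 22 + 19
22 = 1 × 19 + 3
19 = 6 × 3 + 1
3 = 3 × 1 + 0
Continued fraction: [3; 3, 1, 6, 3]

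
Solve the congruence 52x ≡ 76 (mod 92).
x ≡ 5 (mod 23)

gcd(52, 92) = 4, which divides 76, so solutions exist.
Divide through by 4: 13x ≡ 19 (mod 23).
Find 13^(-1) mod 23 by the extended Euclidean algorithm:
23 = 1 × 13 + 10  ⟹  10 = (1)·23 + (-1)·13
13 = 1 × 10 + 3  ⟹  3 = (-1)·23 + (2)·13
10 = 3 × 3 + 1  ⟹  1 = (4)·23 + (-7)·13
So (-7)·13 ≡ 1 (mod 23), i.e. 13^(-1) ≡ -7 ≡ 16 (mod 23).
x ≡ 16 × 19 = 304 ≡ 5 (mod 23).
Check: 52 × 5 = 260 ≡ 76 (mod 92).
x ≡ 5 (mod 23), giving 4 solutions mod 92.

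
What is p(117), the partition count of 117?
1327710076

p(n) counts ways to write n as a sum of positive integers (order ignored).
Euler's pentagonal recurrence: p(k) = p(k-1) + p(k-2) - p(k-5) - p(k-7) + p(k-12) + p(k-15) - ... (offsets j(3j∓1)/2, signs ++--, p(0)=1, p(<0)=0).
DP table for k = 0..116: p(0)=1, p(1)=1, p(2)=2, p(3)=3, p(4)=5, p(5)=7, p(6)=11, p(7)=15, p(8)=22, p(9)=30, p(10)=42, p(11)=56, p(12)=77, p(13)=101, p(14)=135, p(15)=176, p(16)=231, p(17)=297, p(18)=385, p(19)=490, p(20)=627, p(21)=792, p(22)=1002, p(23)=1255, p(24)=1575, p(25)=1958, p(26)=2436, p(27)=3010, p(28)=3718, p(29)=4565, p(30)=5604, p(31)=6842, p(32)=8349, p(33)=10143, p(34)=12310, p(35)=14883, p(36)=17977, p(37)=21637, p(38)=26015, p(39)=31185, p(40)=37338, p(41)=44583, p(42)=53174, p(43)=63261, p(44)=75175, p(45)=89134, p(46)=105558, p(47)=124754, p(48)=147273, p(49)=173525, p(50)=204226, p(51)=239943, p(52)=281589, p(53)=329931, p(54)=386155, p(55)=451276, p(56)=526823, p(57)=614154, p(58)=715220, p(59)=831820, p(60)=966467, p(61)=1121505, p(62)=1300156, p(63)=1505499, p(64)=1741630, p(65)=2012558, p(66)=2323520, p(67)=2679689, p(68)=3087735, p(69)=3554345, p(70)=4087968, p(71)=4697205, p(72)=5392783, p(73)=6185689, p(74)=7089500, p(75)=8118264, p(76)=9289091, p(77)=10619863, p(78)=12132164, p(79)=13848650, p(80)=15796476, p(81)=18004327, p(82)=20506255, p(83)=23338469, p(84)=26543660, p(85)=30167357, p(86)=34262962, p(87)=38887673, p(88)=44108109, p(89)=49995925, p(90)=56634173, p(91)=64112359, p(92)=72533807, p(93)=82010177, p(94)=92669720, p(95)=104651419, p(96)=118114304, p(97)=133230930, p(98)=150198136, p(99)=169229875, p(100)=190569292, p(101)=214481126, p(102)=241265379, p(103)=271248950, p(104)=304801365, p(105)=342325709, p(106)=384276336, p(107)=431149389, p(108)=483502844, p(109)=541946240, p(110)=607163746, p(111)=679903203, p(112)=761002156, p(113)=851376628, p(114)=952050665, p(115)=1064144451, p(116)=1188908248.
Final step: p(117) = p(116) + p(115) - p(112) - p(110) + p(105) + p(102) - p(95) - p(91) + p(82) + p(77) - p(66) - p(60) + p(47) + p(40) - p(25) - p(17) + p(0)
= 1188908248 + 1064144451 - 761002156 - 607163746 + 342325709 + 241265379 - 104651419 - 64112359 + 20506255 + 10619863 - 2323520 - 966467 + 124754 + 37338 - 1958 - 297 + 1
= 1327710076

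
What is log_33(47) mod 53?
20

Baby-step giant-step with step n = ⌈√53⌉ = 8.
Baby steps 33^j mod 53 (j:value) for j=0..7: 0:1, 1:33, 2:29, 3:3, 4:46, 5:34, 6:9, 7:32.
Giant-step multiplier: 33^(-8) ≡ 33^(52-8) = 33^44 ≡ 13 (mod 53).
Giant steps γ_i = 47·13^i mod 53: γ_0=47, γ_1=28, γ_2=46 (in table at j=4).
x = i·n + j = 2·8 + 4 = 20.
Check: 33^20 ≡ 47 (mod 53).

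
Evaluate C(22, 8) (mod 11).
0

Using Lucas' theorem:
Write n=22 and k=8 in base 11:
n in base 11: [2, 0]
k in base 11: [0, 8]
C(22,8) mod 11 = ∏ C(n_i, k_i) mod 11
Digit binomials (mod 11): C(2,0) = 1; C(0,8) = 0 (k_i > n_i)
Product: 1 × 0 = 0 ≡ 0 (mod 11)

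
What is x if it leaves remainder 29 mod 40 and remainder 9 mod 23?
469

Using Chinese Remainder Theorem:
M = 40 × 23 = 920
M1 = 23, M2 = 40
y1 = 23^(-1) mod 40 = 7
y2 = 40^(-1) mod 23 = 19
x = (29×23×7 + 9×40×19) mod 920 = 469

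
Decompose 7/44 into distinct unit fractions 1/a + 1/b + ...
1/7 + 1/62 + 1/9548

Greedy algorithm:
7/44: ceiling(44/7) = 7, use 1/7
5/308: ceiling(308/5) = 62, use 1/62
1/9548: ceiling(9548/1) = 9548, use 1/9548
Result: 7/44 = 1/7 + 1/62 + 1/9548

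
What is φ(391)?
352

391 = 17 × 23
φ(n) = n × ∏(1 - 1/p) for each prime p dividing n
φ(391) = 391 × (1 - 1/17) × (1 - 1/23) = 352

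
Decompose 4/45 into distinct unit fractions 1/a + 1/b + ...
1/12 + 1/180

Greedy algorithm:
4/45: ceiling(45/4) = 12, use 1/12
1/180: ceiling(180/1) = 180, use 1/180
Result: 4/45 = 1/12 + 1/180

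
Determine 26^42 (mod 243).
82

Repeated squaring. Binary of 42 = 101010.
26^1 ≡ 26 (mod 243); 26^2 ≡ 190 (mod 243); 26^4 ≡ 136 (mod 243); 26^8 ≡ 28 (mod 243); 26^16 ≡ 55 (mod 243); 26^32 ≡ 109 (mod 243)
26^42 = 26^2 × 26^8 × 26^32 ≡ 82 (mod 243)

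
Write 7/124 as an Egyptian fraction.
1/18 + 1/1116

Greedy algorithm:
7/124: ceiling(124/7) = 18, use 1/18
1/1116: ceiling(1116/1) = 1116, use 1/1116
Result: 7/124 = 1/18 + 1/1116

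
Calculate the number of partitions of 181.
749474411781

p(n) counts ways to write n as a sum of positive integers (order ignored).
Euler's pentagonal recurrence: p(k) = p(k-1) + p(k-2) - p(k-5) - p(k-7) + p(k-12) + p(k-15) - ... (offsets j(3j∓1)/2, signs ++--, p(0)=1, p(<0)=0).
DP table for k = 0..180: p(0)=1, p(1)=1, p(2)=2, p(3)=3, p(4)=5, p(5)=7, p(6)=11, p(7)=15, p(8)=22, p(9)=30, p(10)=42, p(11)=56, p(12)=77, p(13)=101, p(14)=135, p(15)=176, p(16)=231, p(17)=297, p(18)=385, p(19)=490, p(20)=627, p(21)=792, p(22)=1002, p(23)=1255, p(24)=1575, p(25)=1958, p(26)=2436, p(27)=3010, p(28)=3718, p(29)=4565, p(30)=5604, p(31)=6842, p(32)=8349, p(33)=10143, p(34)=12310, p(35)=14883, p(36)=17977, p(37)=21637, p(38)=26015, p(39)=31185, p(40)=37338, p(41)=44583, p(42)=53174, p(43)=63261, p(44)=75175, p(45)=89134, p(46)=105558, p(47)=124754, p(48)=147273, p(49)=173525, p(50)=204226, p(51)=239943, p(52)=281589, p(53)=329931, p(54)=386155, p(55)=451276, p(56)=526823, p(57)=614154, p(58)=715220, p(59)=831820, p(60)=966467, p(61)=1121505, p(62)=1300156, p(63)=1505499, p(64)=1741630, p(65)=2012558, p(66)=2323520, p(67)=2679689, p(68)=3087735, p(69)=3554345, p(70)=4087968, p(71)=4697205, p(72)=5392783, p(73)=6185689, p(74)=7089500, p(75)=8118264, p(76)=9289091, p(77)=10619863, p(78)=12132164, p(79)=13848650, p(80)=15796476, p(81)=18004327, p(82)=20506255, p(83)=23338469, p(84)=26543660, p(85)=30167357, p(86)=34262962, p(87)=38887673, p(88)=44108109, p(89)=49995925, p(90)=56634173, p(91)=64112359, p(92)=72533807, p(93)=82010177, p(94)=92669720, p(95)=104651419, p(96)=118114304, p(97)=133230930, p(98)=150198136, p(99)=169229875, p(100)=190569292, p(101)=214481126, p(102)=241265379, p(103)=271248950, p(104)=304801365, p(105)=342325709, p(106)=384276336, p(107)=431149389, p(108)=483502844, p(109)=541946240, p(110)=607163746, p(111)=679903203, p(112)=761002156, p(113)=851376628, p(114)=952050665, p(115)=1064144451, p(116)=1188908248, p(117)=1327710076, p(118)=1482074143, p(119)=1653668665, p(120)=1844349560, p(121)=2056148051, p(122)=2291320912, p(123)=2552338241, p(124)=2841940500, p(125)=3163127352, p(126)=3519222692, p(127)=3913864295, p(128)=4351078600, p(129)=4835271870, p(130)=5371315400, p(131)=5964539504, p(132)=6620830889, p(133)=7346629512, p(134)=8149040695, p(135)=9035836076, p(136)=10015581680, p(137)=11097645016, p(138)=12292341831, p(139)=13610949895, p(140)=15065878135, p(141)=16670689208, p(142)=18440293320, p(143)=20390982757, p(144)=22540654445, p(145)=24908858009, p(146)=27517052599, p(147)=30388671978, p(148)=33549419497, p(149)=37027355200, p(150)=40853235313, p(151)=45060624582, p(152)=49686288421, p(153)=54770336324, p(154)=60356673280, p(155)=66493182097, p(156)=73232243759, p(157)=80630964769, p(158)=88751778802, p(159)=97662728555, p(160)=107438159466, p(161)=118159068427, p(162)=129913904637, p(163)=142798995930, p(164)=156919475295, p(165)=172389800255, p(166)=189334822579, p(167)=207890420102, p(168)=228204732751, p(169)=250438925115, p(170)=274768617130, p(171)=301384802048, p(172)=330495499613, p(173)=362326859895, p(174)=397125074750, p(175)=435157697830, p(176)=476715857290, p(177)=522115831195, p(178)=571701605655, p(179)=625846753120, p(180)=684957390936.
Final step: p(181) = p(180) + p(179) - p(176) - p(174) + p(169) + p(166) - p(159) - p(155) + p(146) + p(141) - p(130) - p(124) + p(111) + p(104) - p(89) - p(81) + p(64) + p(55) - p(36) - p(26) + p(5)
= 684957390936 + 625846753120 - 476715857290 - 397125074750 + 250438925115 + 189334822579 - 97662728555 - 66493182097 + 27517052599 + 16670689208 - 5371315400 - 2841940500 + 679903203 + 304801365 - 49995925 - 18004327 + 1741630 + 451276 - 17977 - 2436 + 7
= 749474411781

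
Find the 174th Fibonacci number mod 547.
433

Matrix identity: Q^n = [[F_(n+1), F_n], [F_n, F_(n-1)]] with Q = [[1,1],[1,0]].
n = 174 = 10101110₂. Square-and-multiply, entries mod 547:
Q^1 = [[1,1],[1,0]]
Q^2 = (Q^1)² = [[2,1],[1,1]]
Q^5 = (Q^2)²·Q = [[8,5],[5,3]]
Q^10 = (Q^5)² = [[89,55],[55,34]]
Q^21 = (Q^10)²·Q = [[207,6],[6,201]]
Q^43 = (Q^21)²·Q = [[479,219],[219,260]]
Q^87 = (Q^43)²·Q = [[2,73],[73,476]]
Q^174 = (Q^87)² = [[410,433],[433,524]]
F_174 mod 547 = Q^174[0][1] = 433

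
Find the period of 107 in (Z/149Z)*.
37

149 is prime, so ord(107) divides φ(149) = 148.
Divisors of 148: 1, 2, 4, 37, 74, 148.
Repeated squaring: 107^1 ≡ 107, 107^2 ≡ 125, 107^4 ≡ 129, 107^8 ≡ 102, 107^16 ≡ 123, 107^32 ≡ 80, 107^64 ≡ 142, 107^128 ≡ 49 (mod 149).
Test 107^d mod 149 for each divisor d in increasing order:
107^1 ≡ 107
107^2 ≡ 125
107^4 ≡ 129
107^37 = 107^32·107^4·107^1 ≡ 1  ← first divisor giving 1
The order is 37.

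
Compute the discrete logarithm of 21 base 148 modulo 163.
42

Baby-step giant-step with step n = ⌈√163⌉ = 13.
Baby steps 148^j mod 163 (j:value) for j=0..12: 0:1, 1:148, 2:62, 3:48, 4:95, 5:42, 6:22, 7:159, 8:60, 9:78, 10:134, 11:109, 12:158.
Giant-step multiplier: 148^(-13) ≡ 148^(162-13) = 148^149 ≡ 50 (mod 163).
Giant steps γ_i = 21·50^i mod 163: γ_0=21, γ_1=72, γ_2=14, γ_3=48 (in table at j=3).
x = i·n + j = 3·13 + 3 = 42.
Check: 148^42 ≡ 21 (mod 163).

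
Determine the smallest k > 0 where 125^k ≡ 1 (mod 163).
18

163 is prime, so ord(125) divides φ(163) = 162.
Divisors of 162: 1, 2, 3, 6, 9, 18, 27, 54, 81, 162.
Repeated squaring: 125^1 ≡ 125, 125^2 ≡ 140, 125^4 ≡ 40, 125^8 ≡ 133, 125^16 ≡ 85, 125^32 ≡ 53, 125^64 ≡ 38, 125^128 ≡ 140 (mod 163).
Test 125^d mod 163 for each divisor d in increasing order:
125^1 ≡ 125
125^2 ≡ 140
125^3 = 125^2·125^1 ≡ 59
125^6 = 125^4·125^2 ≡ 58
125^9 = 125^8·125^1 ≡ 162
125^18 = 125^16·125^2 ≡ 1  ← first divisor giving 1
The order is 18.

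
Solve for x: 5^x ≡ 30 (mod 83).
28

Baby-step giant-step with step n = ⌈√83⌉ = 10.
Baby steps 5^j mod 83 (j:value) for j=0..9: 0:1, 1:5, 2:25, 3:42, 4:44, 5:54, 6:21, 7:22, 8:27, 9:52.
Giant-step multiplier: 5^(-10) ≡ 5^(82-10) = 5^72 ≡ 68 (mod 83).
Giant steps γ_i = 30·68^i mod 83: γ_0=30, γ_1=48, γ_2=27 (in table at j=8).
x = i·n + j = 2·10 + 8 = 28.
Check: 5^28 ≡ 30 (mod 83).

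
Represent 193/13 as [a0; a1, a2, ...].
[14; 1, 5, 2]

Euclidean algorithm steps:
193 = 14 × 13 + 11
13 = 1 × 11 + 2
11 = 5 × 2 + 1
2 = 2 × 1 + 0
Continued fraction: [14; 1, 5, 2]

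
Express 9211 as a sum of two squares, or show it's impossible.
Not possible

Factorization: 9211 = 61 × 151
By Fermat: n is sum of two squares iff every prime p ≡ 3 (mod 4) appears to even power.
Prime(s) ≡ 3 (mod 4) with odd exponent: [(151, 1)]
Therefore 9211 cannot be expressed as a² + b².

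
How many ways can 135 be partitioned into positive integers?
9035836076

p(n) counts ways to write n as a sum of positive integers (order ignored).
Euler's pentagonal recurrence: p(k) = p(k-1) + p(k-2) - p(k-5) - p(k-7) + p(k-12) + p(k-15) - ... (offsets j(3j∓1)/2, signs ++--, p(0)=1, p(<0)=0).
DP table for k = 0..134: p(0)=1, p(1)=1, p(2)=2, p(3)=3, p(4)=5, p(5)=7, p(6)=11, p(7)=15, p(8)=22, p(9)=30, p(10)=42, p(11)=56, p(12)=77, p(13)=101, p(14)=135, p(15)=176, p(16)=231, p(17)=297, p(18)=385, p(19)=490, p(20)=627, p(21)=792, p(22)=1002, p(23)=1255, p(24)=1575, p(25)=1958, p(26)=2436, p(27)=3010, p(28)=3718, p(29)=4565, p(30)=5604, p(31)=6842, p(32)=8349, p(33)=10143, p(34)=12310, p(35)=14883, p(36)=17977, p(37)=21637, p(38)=26015, p(39)=31185, p(40)=37338, p(41)=44583, p(42)=53174, p(43)=63261, p(44)=75175, p(45)=89134, p(46)=105558, p(47)=124754, p(48)=147273, p(49)=173525, p(50)=204226, p(51)=239943, p(52)=281589, p(53)=329931, p(54)=386155, p(55)=451276, p(56)=526823, p(57)=614154, p(58)=715220, p(59)=831820, p(60)=966467, p(61)=1121505, p(62)=1300156, p(63)=1505499, p(64)=1741630, p(65)=2012558, p(66)=2323520, p(67)=2679689, p(68)=3087735, p(69)=3554345, p(70)=4087968, p(71)=4697205, p(72)=5392783, p(73)=6185689, p(74)=7089500, p(75)=8118264, p(76)=9289091, p(77)=10619863, p(78)=12132164, p(79)=13848650, p(80)=15796476, p(81)=18004327, p(82)=20506255, p(83)=23338469, p(84)=26543660, p(85)=30167357, p(86)=34262962, p(87)=38887673, p(88)=44108109, p(89)=49995925, p(90)=56634173, p(91)=64112359, p(92)=72533807, p(93)=82010177, p(94)=92669720, p(95)=104651419, p(96)=118114304, p(97)=133230930, p(98)=150198136, p(99)=169229875, p(100)=190569292, p(101)=214481126, p(102)=241265379, p(103)=271248950, p(104)=304801365, p(105)=342325709, p(106)=384276336, p(107)=431149389, p(108)=483502844, p(109)=541946240, p(110)=607163746, p(111)=679903203, p(112)=761002156, p(113)=851376628, p(114)=952050665, p(115)=1064144451, p(116)=1188908248, p(117)=1327710076, p(118)=1482074143, p(119)=1653668665, p(120)=1844349560, p(121)=2056148051, p(122)=2291320912, p(123)=2552338241, p(124)=2841940500, p(125)=3163127352, p(126)=3519222692, p(127)=3913864295, p(128)=4351078600, p(129)=4835271870, p(130)=5371315400, p(131)=5964539504, p(132)=6620830889, p(133)=7346629512, p(134)=8149040695.
Final step: p(135) = p(134) + p(133) - p(130) - p(128) + p(123) + p(120) - p(113) - p(109) + p(100) + p(95) - p(84) - p(78) + p(65) + p(58) - p(43) - p(35) + p(18) + p(9)
= 8149040695 + 7346629512 - 5371315400 - 4351078600 + 2552338241 + 1844349560 - 851376628 - 541946240 + 190569292 + 104651419 - 26543660 - 12132164 + 2012558 + 715220 - 63261 - 14883 + 385 + 30
= 9035836076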